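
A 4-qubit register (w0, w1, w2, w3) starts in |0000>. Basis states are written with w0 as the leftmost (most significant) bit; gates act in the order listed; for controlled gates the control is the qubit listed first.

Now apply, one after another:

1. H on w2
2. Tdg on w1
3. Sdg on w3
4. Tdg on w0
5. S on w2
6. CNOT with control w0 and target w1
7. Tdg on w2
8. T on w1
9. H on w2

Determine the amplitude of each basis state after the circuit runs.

After the circuit, the state carries amplitude 1/2 + exp(I*pi/4)/2 on |0000>, 1/2 - exp(I*pi/4)/2 on |0010>, and 0 on every other basis state.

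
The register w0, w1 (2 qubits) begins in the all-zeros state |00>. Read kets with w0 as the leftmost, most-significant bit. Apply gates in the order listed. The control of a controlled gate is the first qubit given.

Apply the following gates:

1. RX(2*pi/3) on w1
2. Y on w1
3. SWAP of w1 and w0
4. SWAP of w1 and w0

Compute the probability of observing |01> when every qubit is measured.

A full measurement returns |01> with probability 1/4. Key observation: gates 3-4 undo each other exactly, leaving only the rest of the circuit to track.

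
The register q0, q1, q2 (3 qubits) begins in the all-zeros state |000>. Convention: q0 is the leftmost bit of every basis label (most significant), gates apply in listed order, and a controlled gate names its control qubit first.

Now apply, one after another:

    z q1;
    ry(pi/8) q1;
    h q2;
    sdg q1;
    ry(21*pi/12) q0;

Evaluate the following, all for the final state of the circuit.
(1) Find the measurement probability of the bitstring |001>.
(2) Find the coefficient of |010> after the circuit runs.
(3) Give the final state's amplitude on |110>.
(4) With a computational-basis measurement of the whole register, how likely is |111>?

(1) A full measurement returns |001> with probability (sqrt(2) + 2)*(sqrt(sqrt(2) + 2) + 2)/32.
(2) |010> carries amplitude I*sqrt(2*sqrt(2) + 4)*sin(pi/16)/4 in the final state.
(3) |110> carries amplitude -I*sqrt(4 - 2*sqrt(2))*sin(pi/16)/4 in the final state.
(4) A full measurement returns |111> with probability (2 - sqrt(2))*(2 - sqrt(sqrt(2) + 2))/32.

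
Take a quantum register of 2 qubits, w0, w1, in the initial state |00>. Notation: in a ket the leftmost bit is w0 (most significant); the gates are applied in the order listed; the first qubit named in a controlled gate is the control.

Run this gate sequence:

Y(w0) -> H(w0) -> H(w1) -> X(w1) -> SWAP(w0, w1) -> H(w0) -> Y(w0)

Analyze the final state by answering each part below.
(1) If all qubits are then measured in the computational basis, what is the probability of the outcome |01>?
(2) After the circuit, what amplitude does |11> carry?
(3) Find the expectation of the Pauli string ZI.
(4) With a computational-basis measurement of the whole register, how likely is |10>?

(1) A full measurement returns |01> with probability 0.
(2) |11> carries amplitude sqrt(2)/2 in the final state.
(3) The expectation value of ZI is -1.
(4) Outcome |10> occurs with probability 1/2.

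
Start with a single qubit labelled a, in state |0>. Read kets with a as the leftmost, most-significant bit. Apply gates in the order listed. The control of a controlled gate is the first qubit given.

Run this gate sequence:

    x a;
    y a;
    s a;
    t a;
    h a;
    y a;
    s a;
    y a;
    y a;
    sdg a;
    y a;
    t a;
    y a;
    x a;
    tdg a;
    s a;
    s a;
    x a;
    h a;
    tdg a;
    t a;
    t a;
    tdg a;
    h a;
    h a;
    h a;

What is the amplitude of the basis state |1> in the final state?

The amplitude on |1> is sqrt(2)/2.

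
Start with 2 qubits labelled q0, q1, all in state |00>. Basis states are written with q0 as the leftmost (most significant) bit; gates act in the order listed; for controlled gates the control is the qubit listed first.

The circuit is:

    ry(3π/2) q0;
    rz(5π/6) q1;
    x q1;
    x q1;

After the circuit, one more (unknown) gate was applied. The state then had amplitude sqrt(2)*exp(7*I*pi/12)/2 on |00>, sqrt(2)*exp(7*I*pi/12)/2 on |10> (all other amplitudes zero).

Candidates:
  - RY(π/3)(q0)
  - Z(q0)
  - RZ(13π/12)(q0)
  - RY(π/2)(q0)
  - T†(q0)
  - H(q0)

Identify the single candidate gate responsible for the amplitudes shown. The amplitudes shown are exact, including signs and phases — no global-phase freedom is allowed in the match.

The unique candidate consistent with the amplitudes is Z(q0). Key observation: the block from step 3 through step 4 cancels to the identity and can be dropped.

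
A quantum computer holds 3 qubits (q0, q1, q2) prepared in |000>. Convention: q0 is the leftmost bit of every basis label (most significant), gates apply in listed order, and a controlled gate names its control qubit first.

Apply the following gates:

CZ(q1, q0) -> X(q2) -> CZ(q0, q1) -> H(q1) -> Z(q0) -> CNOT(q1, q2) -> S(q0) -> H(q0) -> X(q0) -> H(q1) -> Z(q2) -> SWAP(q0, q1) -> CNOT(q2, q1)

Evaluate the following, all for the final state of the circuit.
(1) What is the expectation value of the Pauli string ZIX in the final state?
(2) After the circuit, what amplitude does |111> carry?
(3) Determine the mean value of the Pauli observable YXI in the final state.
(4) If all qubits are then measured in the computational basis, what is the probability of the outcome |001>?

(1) In the final state, ZIX has expectation -1.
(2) The amplitude on |111> is -sqrt(2)/4.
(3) The observable YXI averages to 0.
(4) A full measurement returns |001> with probability 1/8.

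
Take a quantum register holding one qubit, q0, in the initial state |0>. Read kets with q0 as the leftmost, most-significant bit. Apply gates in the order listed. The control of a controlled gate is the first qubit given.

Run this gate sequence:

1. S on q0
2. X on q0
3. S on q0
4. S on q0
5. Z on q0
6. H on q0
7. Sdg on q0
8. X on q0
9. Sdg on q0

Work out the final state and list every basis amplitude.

The final amplitudes are sqrt(2)*I/2 on |0>, -sqrt(2)*I/2 on |1>.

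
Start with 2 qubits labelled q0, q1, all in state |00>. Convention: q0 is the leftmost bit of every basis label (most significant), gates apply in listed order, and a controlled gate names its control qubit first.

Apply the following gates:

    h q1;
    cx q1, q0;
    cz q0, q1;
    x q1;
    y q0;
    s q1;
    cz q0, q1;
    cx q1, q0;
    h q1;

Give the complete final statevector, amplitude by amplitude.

The resulting statevector has amplitude 1/2 + I/2 on |00>, -1/2 + I/2 on |01>, 0 on |10>, 0 on |11>.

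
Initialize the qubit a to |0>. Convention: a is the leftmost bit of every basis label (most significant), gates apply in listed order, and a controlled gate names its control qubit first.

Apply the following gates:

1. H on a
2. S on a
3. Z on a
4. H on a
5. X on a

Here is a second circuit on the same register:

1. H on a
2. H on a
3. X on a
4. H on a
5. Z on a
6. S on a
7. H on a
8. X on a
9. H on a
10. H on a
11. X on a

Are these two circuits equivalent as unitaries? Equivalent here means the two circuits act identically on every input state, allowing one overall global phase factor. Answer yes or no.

Yes: on every input state the two circuits agree up to one overall phase factor.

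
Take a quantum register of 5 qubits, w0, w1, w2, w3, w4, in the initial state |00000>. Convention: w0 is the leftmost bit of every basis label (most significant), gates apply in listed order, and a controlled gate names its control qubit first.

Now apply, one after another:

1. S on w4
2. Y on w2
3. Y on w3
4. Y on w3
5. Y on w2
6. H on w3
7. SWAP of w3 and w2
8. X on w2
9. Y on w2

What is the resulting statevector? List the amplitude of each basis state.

The final amplitudes are -sqrt(2)*I/2 on |00000>, sqrt(2)*I/2 on |00100>, and 0 on every other basis state. Key observation: steps 2-5 multiply out to the identity, so the circuit reduces to the remaining gates.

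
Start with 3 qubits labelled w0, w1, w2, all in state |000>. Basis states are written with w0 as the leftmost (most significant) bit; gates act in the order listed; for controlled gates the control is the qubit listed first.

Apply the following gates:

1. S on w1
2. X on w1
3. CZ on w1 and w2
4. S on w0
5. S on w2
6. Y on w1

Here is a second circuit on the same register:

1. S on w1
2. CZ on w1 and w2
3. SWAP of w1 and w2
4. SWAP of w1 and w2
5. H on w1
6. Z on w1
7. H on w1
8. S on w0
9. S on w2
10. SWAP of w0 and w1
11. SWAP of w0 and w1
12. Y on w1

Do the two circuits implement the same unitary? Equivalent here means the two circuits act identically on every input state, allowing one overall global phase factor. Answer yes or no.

No, they are not equivalent — no single phase factor reconciles the two unitaries.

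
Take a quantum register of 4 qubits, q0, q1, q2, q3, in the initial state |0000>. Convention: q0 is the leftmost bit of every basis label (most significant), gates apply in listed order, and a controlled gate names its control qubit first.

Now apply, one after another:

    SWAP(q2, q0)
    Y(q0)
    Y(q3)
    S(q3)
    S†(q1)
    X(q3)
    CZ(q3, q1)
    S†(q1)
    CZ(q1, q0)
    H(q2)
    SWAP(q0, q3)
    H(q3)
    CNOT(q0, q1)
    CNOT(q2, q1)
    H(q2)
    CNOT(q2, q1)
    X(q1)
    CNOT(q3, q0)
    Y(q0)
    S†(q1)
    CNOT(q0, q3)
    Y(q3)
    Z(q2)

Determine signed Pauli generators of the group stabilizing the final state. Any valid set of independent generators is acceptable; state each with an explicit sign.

The stabilizer group can be generated by +XIII, -IYZI, -IZXI, +IIIZ, among other valid generating sets.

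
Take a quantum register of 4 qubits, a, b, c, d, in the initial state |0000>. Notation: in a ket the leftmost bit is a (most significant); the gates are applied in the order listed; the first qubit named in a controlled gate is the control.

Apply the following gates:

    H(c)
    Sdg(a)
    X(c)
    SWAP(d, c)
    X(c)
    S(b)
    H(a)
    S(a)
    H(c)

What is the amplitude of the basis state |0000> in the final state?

|0000> carries amplitude sqrt(2)/4 in the final state.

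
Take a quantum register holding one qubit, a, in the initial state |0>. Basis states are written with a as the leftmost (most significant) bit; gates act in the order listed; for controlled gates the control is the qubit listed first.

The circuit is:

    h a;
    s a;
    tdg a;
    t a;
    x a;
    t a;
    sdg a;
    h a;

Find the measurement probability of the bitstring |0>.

A full measurement returns |0> with probability 1/2 - sqrt(2)/4.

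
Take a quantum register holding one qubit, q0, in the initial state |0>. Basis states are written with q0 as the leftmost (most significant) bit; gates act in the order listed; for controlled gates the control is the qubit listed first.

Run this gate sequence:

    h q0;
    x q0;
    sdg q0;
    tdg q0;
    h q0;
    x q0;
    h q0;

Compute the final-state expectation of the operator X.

The observable X averages to sqrt(2)/2.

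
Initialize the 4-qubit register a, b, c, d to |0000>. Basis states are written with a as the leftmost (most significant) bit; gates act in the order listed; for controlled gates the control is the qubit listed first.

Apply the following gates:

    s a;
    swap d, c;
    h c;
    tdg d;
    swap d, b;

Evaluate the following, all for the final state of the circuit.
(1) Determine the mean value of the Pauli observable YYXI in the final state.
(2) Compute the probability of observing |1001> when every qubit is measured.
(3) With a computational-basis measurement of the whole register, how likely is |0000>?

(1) The observable YYXI averages to 0.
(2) Outcome |1001> occurs with probability 0.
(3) Outcome |0000> occurs with probability 1/2.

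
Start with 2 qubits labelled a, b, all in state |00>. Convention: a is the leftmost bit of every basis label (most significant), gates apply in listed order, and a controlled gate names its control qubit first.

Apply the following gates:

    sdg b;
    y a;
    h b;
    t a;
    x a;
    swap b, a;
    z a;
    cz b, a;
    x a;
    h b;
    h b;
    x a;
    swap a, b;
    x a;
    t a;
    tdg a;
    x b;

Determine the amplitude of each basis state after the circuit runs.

The resulting statevector has amplitude 0 on |00>, 0 on |01>, -sqrt(2)*exp(3*I*pi/4)/2 on |10>, sqrt(2)*exp(3*I*pi/4)/2 on |11>. Key observation: gates 9-12 undo each other exactly, leaving only the rest of the circuit to track.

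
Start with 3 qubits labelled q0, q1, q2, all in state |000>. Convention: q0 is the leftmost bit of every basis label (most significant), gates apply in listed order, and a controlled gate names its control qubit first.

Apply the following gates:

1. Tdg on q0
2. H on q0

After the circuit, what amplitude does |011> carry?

|011> carries amplitude 0 in the final state.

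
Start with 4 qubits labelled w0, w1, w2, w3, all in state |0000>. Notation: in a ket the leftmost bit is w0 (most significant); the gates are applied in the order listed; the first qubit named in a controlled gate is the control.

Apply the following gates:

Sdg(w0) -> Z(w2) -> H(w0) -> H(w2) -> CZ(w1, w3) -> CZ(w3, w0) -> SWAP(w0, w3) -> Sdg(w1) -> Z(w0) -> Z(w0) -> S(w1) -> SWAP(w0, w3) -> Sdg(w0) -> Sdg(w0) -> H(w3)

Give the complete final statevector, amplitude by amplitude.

After the circuit, the state carries amplitude sqrt(2)/4 on |0000>, sqrt(2)/4 on |0001>, sqrt(2)/4 on |0010>, sqrt(2)/4 on |0011>, 0 on |0100>, 0 on |0101>, 0 on |0110>, 0 on |0111>, -sqrt(2)/4 on |1000>, -sqrt(2)/4 on |1001>, -sqrt(2)/4 on |1010>, -sqrt(2)/4 on |1011>, 0 on |1100>, 0 on |1101>, 0 on |1110>, 0 on |1111>. Key observation: the block from step 7 through step 12 cancels to the identity and can be dropped.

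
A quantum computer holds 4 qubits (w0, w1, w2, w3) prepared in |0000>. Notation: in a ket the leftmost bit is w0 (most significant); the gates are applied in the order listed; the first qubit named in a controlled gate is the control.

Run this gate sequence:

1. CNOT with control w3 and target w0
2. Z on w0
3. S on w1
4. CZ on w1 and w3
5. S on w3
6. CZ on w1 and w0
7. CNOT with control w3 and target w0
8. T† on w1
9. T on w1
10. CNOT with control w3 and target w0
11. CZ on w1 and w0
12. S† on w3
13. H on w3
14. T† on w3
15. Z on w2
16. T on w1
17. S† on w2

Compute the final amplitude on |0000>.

|0000> carries amplitude sqrt(2)/2 in the final state.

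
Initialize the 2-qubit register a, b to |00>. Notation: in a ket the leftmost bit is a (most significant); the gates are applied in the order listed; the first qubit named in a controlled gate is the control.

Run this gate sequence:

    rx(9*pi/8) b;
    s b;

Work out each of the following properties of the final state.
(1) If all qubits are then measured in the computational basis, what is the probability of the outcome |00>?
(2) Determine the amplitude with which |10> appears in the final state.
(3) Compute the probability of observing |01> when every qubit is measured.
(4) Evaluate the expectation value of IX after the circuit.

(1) Outcome |00> occurs with probability cos(7*pi/16)**2.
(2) The final state's coefficient on |10> equals 0.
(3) A full measurement returns |01> with probability sin(7*pi/16)**2.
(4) The expectation value of IX is -sqrt(2 - sqrt(2))/2.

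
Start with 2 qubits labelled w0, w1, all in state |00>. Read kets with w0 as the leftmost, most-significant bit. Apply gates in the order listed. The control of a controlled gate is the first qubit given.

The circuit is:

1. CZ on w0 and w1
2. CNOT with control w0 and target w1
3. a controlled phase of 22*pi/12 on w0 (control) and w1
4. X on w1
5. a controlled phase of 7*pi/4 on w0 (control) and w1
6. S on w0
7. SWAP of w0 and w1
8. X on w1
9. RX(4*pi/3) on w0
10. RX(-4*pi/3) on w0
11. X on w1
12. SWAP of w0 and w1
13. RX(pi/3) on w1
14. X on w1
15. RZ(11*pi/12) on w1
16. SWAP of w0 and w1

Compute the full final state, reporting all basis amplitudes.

The resulting statevector has amplitude -sqrt(3)*exp(13*I*pi/24)/2 on |00>, 0 on |01>, -exp(23*I*pi/24)/2 on |10>, 0 on |11>. Key observation: gates 7-12 undo each other exactly, leaving only the rest of the circuit to track.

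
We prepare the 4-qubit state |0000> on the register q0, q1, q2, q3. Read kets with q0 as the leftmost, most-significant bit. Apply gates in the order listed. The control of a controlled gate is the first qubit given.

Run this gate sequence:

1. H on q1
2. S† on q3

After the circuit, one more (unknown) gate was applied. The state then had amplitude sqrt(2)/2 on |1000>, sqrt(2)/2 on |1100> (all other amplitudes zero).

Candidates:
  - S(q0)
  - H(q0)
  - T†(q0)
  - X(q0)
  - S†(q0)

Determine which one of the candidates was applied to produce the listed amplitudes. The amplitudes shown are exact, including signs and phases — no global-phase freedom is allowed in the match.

The applied gate was X(q0).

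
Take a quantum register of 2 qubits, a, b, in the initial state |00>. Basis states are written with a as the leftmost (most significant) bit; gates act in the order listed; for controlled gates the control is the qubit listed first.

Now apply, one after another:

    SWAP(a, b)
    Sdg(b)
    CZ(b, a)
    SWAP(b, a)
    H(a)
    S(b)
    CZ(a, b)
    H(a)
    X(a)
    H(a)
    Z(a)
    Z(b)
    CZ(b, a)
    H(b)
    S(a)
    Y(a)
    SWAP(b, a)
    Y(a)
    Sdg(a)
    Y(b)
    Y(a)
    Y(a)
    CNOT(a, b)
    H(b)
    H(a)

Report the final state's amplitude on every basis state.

After the circuit, the state carries amplitude 1/2 on |00>, -1/2 on |01>, -I/2 on |10>, -I/2 on |11>.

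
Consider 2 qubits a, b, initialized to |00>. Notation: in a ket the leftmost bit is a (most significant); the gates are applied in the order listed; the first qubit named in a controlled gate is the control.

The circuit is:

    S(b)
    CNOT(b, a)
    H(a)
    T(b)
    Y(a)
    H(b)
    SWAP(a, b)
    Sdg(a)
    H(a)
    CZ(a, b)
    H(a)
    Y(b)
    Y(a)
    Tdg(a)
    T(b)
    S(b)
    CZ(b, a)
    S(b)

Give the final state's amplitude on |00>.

The amplitude on |00> is -I/2.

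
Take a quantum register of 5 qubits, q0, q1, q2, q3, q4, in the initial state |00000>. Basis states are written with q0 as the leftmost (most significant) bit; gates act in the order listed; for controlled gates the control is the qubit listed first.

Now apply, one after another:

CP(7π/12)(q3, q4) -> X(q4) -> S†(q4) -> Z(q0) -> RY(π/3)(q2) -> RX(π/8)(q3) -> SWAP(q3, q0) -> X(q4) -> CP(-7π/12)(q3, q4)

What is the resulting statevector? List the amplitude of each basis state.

The resulting statevector has amplitude -sqrt(3)*I*cos(pi/16)/2 on |00000>, -I*cos(pi/16)/2 on |00100>, -sqrt(3)*sin(pi/16)/2 on |10000>, -sin(pi/16)/2 on |10100>, and 0 on every other basis state.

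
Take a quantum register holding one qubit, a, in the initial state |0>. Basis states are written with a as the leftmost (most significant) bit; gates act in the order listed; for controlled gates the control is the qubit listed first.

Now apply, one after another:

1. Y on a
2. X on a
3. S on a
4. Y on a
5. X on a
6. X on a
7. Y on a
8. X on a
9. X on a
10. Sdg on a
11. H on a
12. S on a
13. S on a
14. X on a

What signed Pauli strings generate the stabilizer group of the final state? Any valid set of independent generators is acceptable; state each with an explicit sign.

One valid set of independent stabilizer generators is -X (any independent generating set of the same group is equally correct).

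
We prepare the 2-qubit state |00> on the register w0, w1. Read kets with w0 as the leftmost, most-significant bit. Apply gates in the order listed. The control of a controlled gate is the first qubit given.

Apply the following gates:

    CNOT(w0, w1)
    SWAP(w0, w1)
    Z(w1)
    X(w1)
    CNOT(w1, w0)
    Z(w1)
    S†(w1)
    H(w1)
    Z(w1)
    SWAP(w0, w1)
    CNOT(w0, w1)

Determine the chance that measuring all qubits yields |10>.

A full measurement returns |10> with probability 1/2.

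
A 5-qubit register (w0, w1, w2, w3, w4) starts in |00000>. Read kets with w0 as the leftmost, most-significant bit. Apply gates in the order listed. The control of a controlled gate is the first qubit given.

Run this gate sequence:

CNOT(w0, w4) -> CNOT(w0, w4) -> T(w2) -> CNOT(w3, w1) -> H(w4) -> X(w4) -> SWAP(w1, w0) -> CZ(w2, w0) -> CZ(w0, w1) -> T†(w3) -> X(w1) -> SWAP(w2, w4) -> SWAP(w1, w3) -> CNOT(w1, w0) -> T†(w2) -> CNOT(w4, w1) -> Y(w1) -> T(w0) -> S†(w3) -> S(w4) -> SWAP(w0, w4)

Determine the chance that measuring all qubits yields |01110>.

Outcome |01110> occurs with probability 1/2. Key observation: the block from step 1 through step 2 cancels to the identity and can be dropped.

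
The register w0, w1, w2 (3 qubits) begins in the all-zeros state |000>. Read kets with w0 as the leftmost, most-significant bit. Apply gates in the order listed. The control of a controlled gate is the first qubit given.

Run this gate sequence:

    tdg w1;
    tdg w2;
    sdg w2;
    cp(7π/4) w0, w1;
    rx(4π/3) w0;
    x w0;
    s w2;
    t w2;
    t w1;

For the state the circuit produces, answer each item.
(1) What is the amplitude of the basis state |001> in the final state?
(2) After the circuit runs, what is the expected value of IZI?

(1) |001> carries amplitude 0 in the final state.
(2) In the final state, IZI has expectation 1.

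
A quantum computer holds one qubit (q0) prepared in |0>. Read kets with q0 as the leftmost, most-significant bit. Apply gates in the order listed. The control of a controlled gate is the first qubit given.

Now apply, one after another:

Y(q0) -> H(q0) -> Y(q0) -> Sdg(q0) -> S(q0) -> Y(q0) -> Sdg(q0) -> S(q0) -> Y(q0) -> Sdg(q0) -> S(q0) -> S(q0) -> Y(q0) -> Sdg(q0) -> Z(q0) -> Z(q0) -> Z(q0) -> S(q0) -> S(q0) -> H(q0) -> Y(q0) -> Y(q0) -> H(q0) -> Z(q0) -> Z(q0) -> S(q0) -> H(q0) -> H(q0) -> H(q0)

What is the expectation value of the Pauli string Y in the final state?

In the final state, Y has expectation -1. Key observation: gates 4-11 undo each other exactly, leaving only the rest of the circuit to track.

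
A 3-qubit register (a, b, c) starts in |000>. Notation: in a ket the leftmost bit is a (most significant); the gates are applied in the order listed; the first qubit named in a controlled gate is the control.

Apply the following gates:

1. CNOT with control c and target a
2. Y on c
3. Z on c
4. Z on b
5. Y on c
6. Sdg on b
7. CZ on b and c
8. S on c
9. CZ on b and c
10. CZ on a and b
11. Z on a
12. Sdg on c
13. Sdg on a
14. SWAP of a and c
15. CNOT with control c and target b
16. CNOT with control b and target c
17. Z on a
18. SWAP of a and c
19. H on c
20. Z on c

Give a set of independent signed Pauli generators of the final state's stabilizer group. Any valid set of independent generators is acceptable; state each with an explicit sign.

The final state is stabilized by the group generated by -IIX, +ZII, +IZI; other independent generating sets are equally valid.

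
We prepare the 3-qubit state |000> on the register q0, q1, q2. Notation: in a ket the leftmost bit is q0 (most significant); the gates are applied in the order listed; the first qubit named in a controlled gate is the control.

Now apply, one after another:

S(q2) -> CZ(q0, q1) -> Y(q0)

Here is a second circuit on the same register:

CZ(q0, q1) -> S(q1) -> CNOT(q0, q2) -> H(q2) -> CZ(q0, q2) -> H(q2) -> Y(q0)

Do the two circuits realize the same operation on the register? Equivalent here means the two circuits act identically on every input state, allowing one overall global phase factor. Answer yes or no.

No: there is an input state on which the two circuits produce genuinely different outputs (not merely differing by a phase).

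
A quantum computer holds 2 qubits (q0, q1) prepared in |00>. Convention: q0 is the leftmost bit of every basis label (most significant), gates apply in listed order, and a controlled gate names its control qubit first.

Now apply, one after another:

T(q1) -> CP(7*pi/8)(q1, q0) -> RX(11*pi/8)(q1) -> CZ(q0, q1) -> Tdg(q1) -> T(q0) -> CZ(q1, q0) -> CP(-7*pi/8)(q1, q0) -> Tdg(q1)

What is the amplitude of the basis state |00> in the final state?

The final state's coefficient on |00> equals -cos(5*pi/16).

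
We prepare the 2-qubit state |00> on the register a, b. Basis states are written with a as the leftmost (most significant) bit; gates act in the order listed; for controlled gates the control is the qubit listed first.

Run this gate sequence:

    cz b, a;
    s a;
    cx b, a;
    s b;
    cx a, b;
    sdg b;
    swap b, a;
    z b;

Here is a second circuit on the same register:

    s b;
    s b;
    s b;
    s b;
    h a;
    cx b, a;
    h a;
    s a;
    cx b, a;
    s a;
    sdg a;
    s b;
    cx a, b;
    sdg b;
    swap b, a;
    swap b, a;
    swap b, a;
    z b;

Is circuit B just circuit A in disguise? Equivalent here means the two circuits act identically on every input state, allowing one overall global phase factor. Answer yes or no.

Yes, they are equivalent — the unitaries differ by at most a global phase.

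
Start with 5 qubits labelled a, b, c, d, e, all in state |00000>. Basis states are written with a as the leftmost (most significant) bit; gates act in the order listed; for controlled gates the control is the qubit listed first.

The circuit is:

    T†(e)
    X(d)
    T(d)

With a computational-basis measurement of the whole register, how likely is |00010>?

A full measurement returns |00010> with probability 1.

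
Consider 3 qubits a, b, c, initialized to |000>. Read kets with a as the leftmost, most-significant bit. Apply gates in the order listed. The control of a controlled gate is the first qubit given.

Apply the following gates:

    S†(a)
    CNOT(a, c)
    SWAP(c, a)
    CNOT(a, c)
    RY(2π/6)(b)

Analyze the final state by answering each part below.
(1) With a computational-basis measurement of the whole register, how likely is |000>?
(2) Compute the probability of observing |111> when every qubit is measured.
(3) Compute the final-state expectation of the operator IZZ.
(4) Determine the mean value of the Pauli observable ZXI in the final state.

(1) Outcome |000> occurs with probability 3/4.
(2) A full measurement returns |111> with probability 0.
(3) The observable IZZ averages to 1/2.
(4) In the final state, ZXI has expectation sqrt(3)/2.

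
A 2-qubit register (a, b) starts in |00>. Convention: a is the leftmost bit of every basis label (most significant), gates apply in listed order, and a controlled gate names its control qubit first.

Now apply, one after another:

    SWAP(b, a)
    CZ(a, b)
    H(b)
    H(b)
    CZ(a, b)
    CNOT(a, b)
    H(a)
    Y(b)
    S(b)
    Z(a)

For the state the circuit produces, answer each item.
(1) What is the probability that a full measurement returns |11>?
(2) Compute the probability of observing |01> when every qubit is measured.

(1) The probability of measuring |11> is 1/2. Key observation: gates 2-5 undo each other exactly, leaving only the rest of the circuit to track.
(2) A full measurement returns |01> with probability 1/2.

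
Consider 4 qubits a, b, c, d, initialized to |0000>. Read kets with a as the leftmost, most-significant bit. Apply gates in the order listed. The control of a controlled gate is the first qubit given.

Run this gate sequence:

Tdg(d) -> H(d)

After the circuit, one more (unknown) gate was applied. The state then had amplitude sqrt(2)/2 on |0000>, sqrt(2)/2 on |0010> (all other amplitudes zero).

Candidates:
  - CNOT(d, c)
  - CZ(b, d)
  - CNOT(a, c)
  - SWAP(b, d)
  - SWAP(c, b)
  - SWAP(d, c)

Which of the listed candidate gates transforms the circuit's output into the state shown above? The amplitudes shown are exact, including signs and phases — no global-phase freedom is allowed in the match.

The applied gate was SWAP(d, c).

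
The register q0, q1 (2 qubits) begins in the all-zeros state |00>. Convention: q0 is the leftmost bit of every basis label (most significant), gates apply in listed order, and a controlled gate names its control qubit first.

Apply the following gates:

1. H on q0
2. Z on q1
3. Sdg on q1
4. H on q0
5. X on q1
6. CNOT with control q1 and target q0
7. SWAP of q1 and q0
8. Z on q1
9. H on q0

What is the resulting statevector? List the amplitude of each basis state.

After the circuit, the state carries amplitude 0 on |00>, -sqrt(2)/2 on |01>, 0 on |10>, sqrt(2)/2 on |11>.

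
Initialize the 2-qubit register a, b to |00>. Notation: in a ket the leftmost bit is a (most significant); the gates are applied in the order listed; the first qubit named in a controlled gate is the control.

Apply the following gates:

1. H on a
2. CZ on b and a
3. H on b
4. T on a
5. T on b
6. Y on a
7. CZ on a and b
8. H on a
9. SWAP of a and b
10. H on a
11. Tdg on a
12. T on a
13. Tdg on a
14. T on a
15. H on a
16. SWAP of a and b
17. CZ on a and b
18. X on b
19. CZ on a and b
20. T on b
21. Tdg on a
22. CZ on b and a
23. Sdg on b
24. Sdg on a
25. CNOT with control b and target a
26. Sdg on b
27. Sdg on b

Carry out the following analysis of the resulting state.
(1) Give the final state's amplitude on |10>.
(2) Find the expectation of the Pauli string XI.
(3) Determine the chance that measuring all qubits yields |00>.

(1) The amplitude on |10> is sqrt(2)*(-1 + exp(I*pi/4))/4. Key observation: the block from step 9 through step 16 cancels to the identity and can be dropped.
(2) In the final state, XI has expectation -1/2.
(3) A full measurement returns |00> with probability sqrt(2)/8 + 1/4.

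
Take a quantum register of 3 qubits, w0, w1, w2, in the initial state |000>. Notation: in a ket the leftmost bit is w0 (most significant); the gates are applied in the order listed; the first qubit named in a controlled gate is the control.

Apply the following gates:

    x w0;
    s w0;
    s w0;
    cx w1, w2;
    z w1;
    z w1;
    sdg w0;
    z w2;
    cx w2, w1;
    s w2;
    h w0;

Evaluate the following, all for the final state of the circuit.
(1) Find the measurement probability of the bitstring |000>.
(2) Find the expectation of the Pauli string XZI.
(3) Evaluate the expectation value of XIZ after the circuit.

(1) The probability of measuring |000> is 1/2.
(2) The expectation value of XZI is -1.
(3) The expectation value of XIZ is -1.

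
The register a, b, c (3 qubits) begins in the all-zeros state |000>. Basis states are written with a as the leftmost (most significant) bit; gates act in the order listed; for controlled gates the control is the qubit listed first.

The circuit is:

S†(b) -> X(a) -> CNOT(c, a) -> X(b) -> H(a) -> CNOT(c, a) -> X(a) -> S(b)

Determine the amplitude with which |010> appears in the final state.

The amplitude on |010> is -sqrt(2)*I/2.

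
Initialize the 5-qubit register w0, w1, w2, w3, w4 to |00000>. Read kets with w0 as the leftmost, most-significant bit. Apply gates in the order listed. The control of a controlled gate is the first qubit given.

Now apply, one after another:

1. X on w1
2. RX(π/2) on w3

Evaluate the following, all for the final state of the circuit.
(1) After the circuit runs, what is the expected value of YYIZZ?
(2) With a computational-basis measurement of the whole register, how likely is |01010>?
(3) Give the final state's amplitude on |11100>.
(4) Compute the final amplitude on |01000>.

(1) The observable YYIZZ averages to 0.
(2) A full measurement returns |01010> with probability 1/2.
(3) The amplitude on |11100> is 0.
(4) The amplitude on |01000> is sqrt(2)/2.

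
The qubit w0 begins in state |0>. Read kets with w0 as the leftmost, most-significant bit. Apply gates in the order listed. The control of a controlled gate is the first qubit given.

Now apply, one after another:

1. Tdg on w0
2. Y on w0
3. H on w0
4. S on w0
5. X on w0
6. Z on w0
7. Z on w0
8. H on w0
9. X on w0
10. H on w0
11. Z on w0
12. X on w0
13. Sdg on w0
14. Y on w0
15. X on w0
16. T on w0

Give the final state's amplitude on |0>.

The amplitude on |0> is -sqrt(2)/2. Key observation: gates 8-11 undo each other exactly, leaving only the rest of the circuit to track.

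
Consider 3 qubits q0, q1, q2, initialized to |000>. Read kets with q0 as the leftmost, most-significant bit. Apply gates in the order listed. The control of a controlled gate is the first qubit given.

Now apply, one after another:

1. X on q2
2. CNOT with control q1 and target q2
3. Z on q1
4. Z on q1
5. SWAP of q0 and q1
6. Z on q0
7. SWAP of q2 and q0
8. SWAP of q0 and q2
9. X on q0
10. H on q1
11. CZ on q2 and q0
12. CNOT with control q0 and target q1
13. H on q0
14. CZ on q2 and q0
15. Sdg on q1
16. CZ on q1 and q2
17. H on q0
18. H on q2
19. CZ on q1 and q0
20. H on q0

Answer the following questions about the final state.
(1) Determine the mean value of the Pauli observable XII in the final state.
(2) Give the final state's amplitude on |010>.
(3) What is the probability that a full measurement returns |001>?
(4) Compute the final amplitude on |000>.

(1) The expectation value of XII is 1.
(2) The final state's coefficient on |010> equals -sqrt(2)*I/4.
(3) A full measurement returns |001> with probability 1/8.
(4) The amplitude on |000> is -sqrt(2)/4.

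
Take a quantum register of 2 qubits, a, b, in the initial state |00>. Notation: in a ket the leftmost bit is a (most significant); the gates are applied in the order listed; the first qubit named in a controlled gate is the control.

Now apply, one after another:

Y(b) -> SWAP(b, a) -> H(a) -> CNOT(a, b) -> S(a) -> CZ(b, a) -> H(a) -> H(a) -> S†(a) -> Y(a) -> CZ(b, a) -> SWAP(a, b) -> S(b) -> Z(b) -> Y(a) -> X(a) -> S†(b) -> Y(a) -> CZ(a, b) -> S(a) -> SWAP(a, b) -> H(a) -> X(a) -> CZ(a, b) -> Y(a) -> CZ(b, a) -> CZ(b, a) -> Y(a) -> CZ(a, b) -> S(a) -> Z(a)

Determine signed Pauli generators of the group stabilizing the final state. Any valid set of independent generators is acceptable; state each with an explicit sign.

One valid set of independent stabilizer generators is -YZ, +ZY (any independent generating set of the same group is equally correct). Key observation: steps 24-29 multiply out to the identity, so the circuit reduces to the remaining gates.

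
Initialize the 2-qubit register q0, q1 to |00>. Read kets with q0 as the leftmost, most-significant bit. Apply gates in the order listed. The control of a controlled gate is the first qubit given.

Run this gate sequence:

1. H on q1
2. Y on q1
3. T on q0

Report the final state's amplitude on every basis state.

The resulting statevector has amplitude -sqrt(2)*I/2 on |00>, sqrt(2)*I/2 on |01>, 0 on |10>, 0 on |11>.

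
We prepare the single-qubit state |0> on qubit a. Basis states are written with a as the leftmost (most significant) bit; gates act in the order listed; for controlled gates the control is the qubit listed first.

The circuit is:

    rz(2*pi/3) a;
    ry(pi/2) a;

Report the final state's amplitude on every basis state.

The final amplitudes are -sqrt(2)*exp(2*I*pi/3)/2 on |0>, -sqrt(2)*exp(2*I*pi/3)/2 on |1>.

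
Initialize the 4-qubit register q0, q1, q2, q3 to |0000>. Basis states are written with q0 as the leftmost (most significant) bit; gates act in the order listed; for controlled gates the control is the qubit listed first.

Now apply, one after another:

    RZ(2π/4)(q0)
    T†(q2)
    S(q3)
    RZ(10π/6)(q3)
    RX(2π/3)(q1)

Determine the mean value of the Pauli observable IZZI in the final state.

The expectation value of IZZI is -1/2.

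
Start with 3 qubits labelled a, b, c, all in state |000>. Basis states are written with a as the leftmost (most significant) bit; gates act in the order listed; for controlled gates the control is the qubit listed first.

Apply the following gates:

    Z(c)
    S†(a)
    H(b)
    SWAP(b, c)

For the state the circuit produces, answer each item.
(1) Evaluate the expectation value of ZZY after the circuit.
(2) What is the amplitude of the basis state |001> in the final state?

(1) The observable ZZY averages to 0.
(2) |001> carries amplitude sqrt(2)/2 in the final state.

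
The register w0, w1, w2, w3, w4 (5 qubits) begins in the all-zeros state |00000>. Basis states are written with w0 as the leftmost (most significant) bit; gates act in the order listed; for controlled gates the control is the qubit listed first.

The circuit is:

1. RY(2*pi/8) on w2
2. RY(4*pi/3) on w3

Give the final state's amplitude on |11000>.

|11000> carries amplitude 0 in the final state.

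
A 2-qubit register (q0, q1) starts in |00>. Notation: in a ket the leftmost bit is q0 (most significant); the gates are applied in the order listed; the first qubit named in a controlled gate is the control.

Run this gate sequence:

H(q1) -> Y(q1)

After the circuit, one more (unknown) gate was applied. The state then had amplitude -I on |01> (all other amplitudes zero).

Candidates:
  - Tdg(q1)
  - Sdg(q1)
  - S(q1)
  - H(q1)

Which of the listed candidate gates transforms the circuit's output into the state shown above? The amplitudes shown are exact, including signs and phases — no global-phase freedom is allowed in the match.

The applied gate was H(q1).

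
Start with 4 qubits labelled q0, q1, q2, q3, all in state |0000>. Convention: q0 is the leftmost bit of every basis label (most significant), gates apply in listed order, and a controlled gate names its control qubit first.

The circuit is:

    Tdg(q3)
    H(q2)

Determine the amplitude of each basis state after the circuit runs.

The final amplitudes are sqrt(2)/2 on |0000>, sqrt(2)/2 on |0010>, and 0 on every other basis state.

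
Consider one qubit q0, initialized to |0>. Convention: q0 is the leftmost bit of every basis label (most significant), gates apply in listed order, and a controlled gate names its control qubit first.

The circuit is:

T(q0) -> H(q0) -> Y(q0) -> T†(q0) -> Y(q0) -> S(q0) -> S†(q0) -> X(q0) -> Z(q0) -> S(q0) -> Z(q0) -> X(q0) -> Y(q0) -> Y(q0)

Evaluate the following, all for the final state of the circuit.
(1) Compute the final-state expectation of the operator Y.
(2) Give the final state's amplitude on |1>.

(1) The expectation value of Y is -sqrt(2)/2.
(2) The final state's coefficient on |1> equals sqrt(2)/2.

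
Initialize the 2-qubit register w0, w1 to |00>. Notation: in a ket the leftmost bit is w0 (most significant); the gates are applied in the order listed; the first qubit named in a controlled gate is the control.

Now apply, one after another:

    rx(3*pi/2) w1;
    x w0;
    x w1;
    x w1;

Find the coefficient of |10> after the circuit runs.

The amplitude on |10> is -sqrt(2)/2. Key observation: gates 3-4 undo each other exactly, leaving only the rest of the circuit to track.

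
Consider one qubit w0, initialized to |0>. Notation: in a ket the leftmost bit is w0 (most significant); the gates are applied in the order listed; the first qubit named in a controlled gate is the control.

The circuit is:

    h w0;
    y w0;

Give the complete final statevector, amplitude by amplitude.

The resulting statevector has amplitude -sqrt(2)*I/2 on |0>, sqrt(2)*I/2 on |1>.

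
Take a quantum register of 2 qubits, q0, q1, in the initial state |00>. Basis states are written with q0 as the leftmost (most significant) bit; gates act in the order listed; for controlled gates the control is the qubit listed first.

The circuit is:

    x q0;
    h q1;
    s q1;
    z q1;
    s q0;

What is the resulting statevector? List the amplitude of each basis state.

The resulting statevector has amplitude 0 on |00>, 0 on |01>, sqrt(2)*I/2 on |10>, sqrt(2)/2 on |11>.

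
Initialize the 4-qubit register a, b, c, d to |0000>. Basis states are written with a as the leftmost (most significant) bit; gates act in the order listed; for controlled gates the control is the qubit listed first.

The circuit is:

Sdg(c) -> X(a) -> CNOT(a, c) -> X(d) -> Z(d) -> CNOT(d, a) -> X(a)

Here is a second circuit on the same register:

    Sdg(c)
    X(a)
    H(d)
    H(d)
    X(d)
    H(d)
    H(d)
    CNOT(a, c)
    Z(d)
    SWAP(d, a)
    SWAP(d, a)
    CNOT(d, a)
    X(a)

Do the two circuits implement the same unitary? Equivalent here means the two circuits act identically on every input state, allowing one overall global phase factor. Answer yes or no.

Yes — the two circuits implement the same unitary up to a global phase.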